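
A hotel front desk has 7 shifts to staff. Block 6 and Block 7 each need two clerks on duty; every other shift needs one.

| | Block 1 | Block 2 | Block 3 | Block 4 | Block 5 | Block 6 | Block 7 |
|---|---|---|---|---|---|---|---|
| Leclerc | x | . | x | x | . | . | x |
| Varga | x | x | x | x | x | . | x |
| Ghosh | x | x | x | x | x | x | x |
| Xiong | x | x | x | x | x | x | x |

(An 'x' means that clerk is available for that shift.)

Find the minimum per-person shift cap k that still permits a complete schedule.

With 4 clerks and 9 worker-slots to fill, someone must work at least ⌈9/4⌉ = 3 shifts, so k ≥ 3.
k = 3 works: Block 1→Leclerc, Block 2→Varga, Block 3→Leclerc, Block 4→Leclerc, Block 5→Varga, Block 6→Ghosh+Xiong, Block 7→Varga+Ghosh.
Loads: Leclerc 3, Varga 3, Ghosh 2, Xiong 1 — all ≤ 3.

3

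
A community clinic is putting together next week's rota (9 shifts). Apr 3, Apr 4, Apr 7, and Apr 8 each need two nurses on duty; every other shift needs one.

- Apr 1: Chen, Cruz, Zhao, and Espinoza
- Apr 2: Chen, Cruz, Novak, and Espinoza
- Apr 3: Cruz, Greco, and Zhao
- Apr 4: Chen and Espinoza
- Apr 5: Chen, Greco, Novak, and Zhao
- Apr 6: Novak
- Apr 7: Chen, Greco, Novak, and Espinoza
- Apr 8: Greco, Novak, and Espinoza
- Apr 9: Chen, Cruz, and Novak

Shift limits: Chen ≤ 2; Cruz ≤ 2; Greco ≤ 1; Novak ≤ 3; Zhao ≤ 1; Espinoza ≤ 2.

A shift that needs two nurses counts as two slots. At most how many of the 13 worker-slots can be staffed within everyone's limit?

Total capacity across all nurses is 2+2+1+3+1+2 = 11, and 13 slots are needed, so at most 11 can be filled.
An assignment achieving 11: Apr 1→Cruz, Apr 2→Novak, Apr 3→Cruz+Greco, Apr 4→Chen+Espinoza, Apr 5→Zhao, Apr 6→Novak, Apr 8→Novak+Espinoza, Apr 9→Chen.
Loads: Chen 2/2, Cruz 2/2, Greco 1/1, Novak 3/3, Zhao 1/1, Espinoza 2/2.

11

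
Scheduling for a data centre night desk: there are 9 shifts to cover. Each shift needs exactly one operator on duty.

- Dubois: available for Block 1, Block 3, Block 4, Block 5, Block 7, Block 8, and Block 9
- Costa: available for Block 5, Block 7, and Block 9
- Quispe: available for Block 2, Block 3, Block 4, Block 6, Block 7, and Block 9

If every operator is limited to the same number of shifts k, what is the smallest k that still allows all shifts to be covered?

With 3 operators and 9 worker-slots to fill, someone must work at least ⌈9/3⌉ = 3 shifts, so k ≥ 3.
k = 3 works: Block 1→Dubois, Block 2→Quispe, Block 3→Dubois, Block 4→Quispe, Block 5→Costa, Block 6→Quispe, Block 7→Costa, Block 8→Dubois, Block 9→Costa.
Loads: Dubois 3, Costa 3, Quispe 3 — all ≤ 3.

3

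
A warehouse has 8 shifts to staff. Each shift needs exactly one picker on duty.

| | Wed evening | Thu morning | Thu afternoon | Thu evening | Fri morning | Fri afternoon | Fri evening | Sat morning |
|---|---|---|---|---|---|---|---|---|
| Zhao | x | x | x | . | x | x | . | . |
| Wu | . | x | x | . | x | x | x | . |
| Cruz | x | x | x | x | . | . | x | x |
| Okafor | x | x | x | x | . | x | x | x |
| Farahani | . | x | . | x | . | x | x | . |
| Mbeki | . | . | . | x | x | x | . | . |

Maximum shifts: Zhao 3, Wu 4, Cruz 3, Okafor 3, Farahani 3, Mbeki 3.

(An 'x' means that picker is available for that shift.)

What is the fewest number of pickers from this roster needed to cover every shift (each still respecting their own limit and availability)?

8 slots to fill and no one can take more than 4, so at least ⌈8/4⌉ = 2 pickers are needed.
Any 2 pickers together have capacity at most 4+3 = 7 < 8 slots, so 2 can never suffice.
Zhao, Wu, and Cruz alone can cover everything: Wed evening→Zhao, Thu morning→Wu, Thu afternoon→Wu, Thu evening→Cruz, Fri morning→Zhao, Fri afternoon→Zhao, Fri evening→Wu, Sat morning→Cruz.

3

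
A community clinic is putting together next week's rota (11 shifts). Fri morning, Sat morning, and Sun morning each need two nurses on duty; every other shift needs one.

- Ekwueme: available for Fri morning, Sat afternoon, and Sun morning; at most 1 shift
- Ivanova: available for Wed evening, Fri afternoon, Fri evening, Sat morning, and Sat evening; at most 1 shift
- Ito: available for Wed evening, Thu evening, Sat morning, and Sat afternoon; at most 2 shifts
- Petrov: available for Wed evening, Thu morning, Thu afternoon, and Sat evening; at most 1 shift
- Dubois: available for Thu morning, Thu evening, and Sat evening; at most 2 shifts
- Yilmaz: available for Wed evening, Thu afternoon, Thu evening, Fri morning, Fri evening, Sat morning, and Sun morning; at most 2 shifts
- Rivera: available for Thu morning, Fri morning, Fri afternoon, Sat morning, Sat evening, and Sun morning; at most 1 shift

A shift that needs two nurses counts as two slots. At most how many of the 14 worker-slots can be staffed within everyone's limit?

Total capacity across all nurses is 1+1+2+1+2+2+1 = 10, and 14 slots are needed, so at most 10 can be filled.
An assignment achieving 10: Wed evening→Ito, Thu morning→Dubois, Thu afternoon→Petrov, Thu evening→Ito, Fri morning→Yilmaz+Rivera, Fri afternoon→Ivanova, Fri evening→Yilmaz, Sat afternoon→Ekwueme, Sat evening→Dubois.
Loads: Ekwueme 1/1, Ivanova 1/1, Ito 2/2, Petrov 1/1, Dubois 2/2, Yilmaz 2/2, Rivera 1/1.

10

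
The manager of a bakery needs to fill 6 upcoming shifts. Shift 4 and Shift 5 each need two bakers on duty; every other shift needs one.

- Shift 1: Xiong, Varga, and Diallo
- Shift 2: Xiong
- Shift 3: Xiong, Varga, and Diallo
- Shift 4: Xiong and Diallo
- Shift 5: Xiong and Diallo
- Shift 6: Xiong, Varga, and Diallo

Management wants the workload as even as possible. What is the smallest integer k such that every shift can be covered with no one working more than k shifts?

With 3 bakers and 8 worker-slots to fill, someone must work at least ⌈8/3⌉ = 3 shifts, so k ≥ 3.
k = 3 works: Shift 1→Varga, Shift 2→Xiong, Shift 3→Varga, Shift 4→Xiong+Diallo, Shift 5→Xiong+Diallo, Shift 6→Varga.
Loads: Xiong 3, Varga 3, Diallo 2 — all ≤ 3.

3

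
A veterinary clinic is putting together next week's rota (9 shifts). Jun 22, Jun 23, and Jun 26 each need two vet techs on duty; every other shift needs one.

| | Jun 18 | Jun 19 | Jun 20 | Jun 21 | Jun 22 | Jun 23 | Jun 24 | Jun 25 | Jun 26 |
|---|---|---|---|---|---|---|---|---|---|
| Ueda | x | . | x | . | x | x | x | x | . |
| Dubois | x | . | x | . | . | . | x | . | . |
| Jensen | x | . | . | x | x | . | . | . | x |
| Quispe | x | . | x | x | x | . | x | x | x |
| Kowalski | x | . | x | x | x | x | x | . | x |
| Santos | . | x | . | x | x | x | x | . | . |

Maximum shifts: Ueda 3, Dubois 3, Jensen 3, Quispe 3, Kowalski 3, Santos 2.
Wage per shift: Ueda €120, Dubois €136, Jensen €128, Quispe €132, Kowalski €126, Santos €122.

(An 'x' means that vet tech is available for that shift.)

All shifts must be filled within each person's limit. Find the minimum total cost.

Jun 19 can only be covered by Santos, so that assignment is forced.
Picking the cheapest available vet tech for each shift independently would cost €1462, but that ignores the shift limits.
An optimal schedule: Jun 18→Jensen, Jun 19→Santos, Jun 20→Ueda, Jun 21→Kowalski, Jun 22→Jensen+Quispe, Jun 23→Ueda+Santos, Jun 24→Kowalski, Jun 25→Ueda, Jun 26→Kowalski+Jensen.
Total: 128 + 122 + 120 + 126 + 128 + 132 + 120 + 122 + 126 + 120 + 126 + 128 = €1498.

€1498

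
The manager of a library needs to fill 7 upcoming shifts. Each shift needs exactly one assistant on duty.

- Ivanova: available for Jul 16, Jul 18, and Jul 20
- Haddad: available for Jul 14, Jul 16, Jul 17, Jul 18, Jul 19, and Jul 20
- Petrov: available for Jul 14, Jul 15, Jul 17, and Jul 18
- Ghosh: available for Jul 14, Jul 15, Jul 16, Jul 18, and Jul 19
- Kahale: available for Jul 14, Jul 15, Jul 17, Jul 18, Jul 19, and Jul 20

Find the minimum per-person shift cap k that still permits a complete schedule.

With 5 assistants and 7 worker-slots to fill, someone must work at least ⌈7/5⌉ = 2 shifts, so k ≥ 2.
k = 2 works: Jul 14→Petrov, Jul 15→Petrov, Jul 16→Ivanova, Jul 17→Haddad, Jul 18→Ghosh, Jul 19→Haddad, Jul 20→Ivanova.
Loads: Ivanova 2, Haddad 2, Petrov 2, Ghosh 1, Kahale 0 — all ≤ 2.

2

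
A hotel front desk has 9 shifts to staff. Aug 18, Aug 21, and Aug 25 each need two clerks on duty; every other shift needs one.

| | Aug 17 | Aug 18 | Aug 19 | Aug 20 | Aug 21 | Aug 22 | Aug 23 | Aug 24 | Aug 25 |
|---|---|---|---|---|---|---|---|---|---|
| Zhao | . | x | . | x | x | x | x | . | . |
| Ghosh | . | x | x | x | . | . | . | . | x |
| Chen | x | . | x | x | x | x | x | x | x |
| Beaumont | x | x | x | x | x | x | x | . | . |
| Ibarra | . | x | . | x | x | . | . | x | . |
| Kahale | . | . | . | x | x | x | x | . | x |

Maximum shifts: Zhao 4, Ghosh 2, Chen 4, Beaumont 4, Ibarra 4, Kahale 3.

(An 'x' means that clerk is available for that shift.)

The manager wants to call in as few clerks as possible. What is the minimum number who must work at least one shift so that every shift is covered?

12 slots to fill and no one can take more than 4, so at least ⌈12/4⌉ = 3 clerks are needed.
No set of 3 clerks can cover every shift (each such set leaves at least one shift with no one available or exceeds a cap).
Zhao, Ghosh, Chen, and Beaumont alone can cover everything: Aug 17→Chen, Aug 18→Zhao+Ghosh, Aug 19→Chen, Aug 20→Beaumont, Aug 21→Zhao+Beaumont, Aug 22→Zhao, Aug 23→Zhao, Aug 24→Chen, Aug 25→Ghosh+Chen.

4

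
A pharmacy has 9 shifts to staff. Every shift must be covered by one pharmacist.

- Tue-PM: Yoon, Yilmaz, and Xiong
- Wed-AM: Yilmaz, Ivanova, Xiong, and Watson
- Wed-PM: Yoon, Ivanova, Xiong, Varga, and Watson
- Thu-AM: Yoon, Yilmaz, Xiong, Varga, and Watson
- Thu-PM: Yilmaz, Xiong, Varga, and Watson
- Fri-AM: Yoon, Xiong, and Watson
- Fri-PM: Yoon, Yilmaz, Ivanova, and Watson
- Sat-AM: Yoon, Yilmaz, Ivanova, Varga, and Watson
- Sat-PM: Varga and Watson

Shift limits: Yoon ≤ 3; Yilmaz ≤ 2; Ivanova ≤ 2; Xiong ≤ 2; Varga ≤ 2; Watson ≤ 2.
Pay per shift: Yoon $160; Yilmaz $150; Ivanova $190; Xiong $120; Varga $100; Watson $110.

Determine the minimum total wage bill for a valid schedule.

$1120

Picking the cheapest available pharmacist for each shift independently would cost $950, but that ignores the shift limits.
An optimal schedule: Tue-PM→Xiong, Wed-AM→Watson, Wed-PM→Xiong, Thu-AM→Yilmaz, Thu-PM→Varga, Fri-AM→Watson, Fri-PM→Yilmaz, Sat-AM→Yoon, Sat-PM→Varga.
Total: 120 + 110 + 120 + 150 + 100 + 110 + 150 + 160 + 100 = $1120.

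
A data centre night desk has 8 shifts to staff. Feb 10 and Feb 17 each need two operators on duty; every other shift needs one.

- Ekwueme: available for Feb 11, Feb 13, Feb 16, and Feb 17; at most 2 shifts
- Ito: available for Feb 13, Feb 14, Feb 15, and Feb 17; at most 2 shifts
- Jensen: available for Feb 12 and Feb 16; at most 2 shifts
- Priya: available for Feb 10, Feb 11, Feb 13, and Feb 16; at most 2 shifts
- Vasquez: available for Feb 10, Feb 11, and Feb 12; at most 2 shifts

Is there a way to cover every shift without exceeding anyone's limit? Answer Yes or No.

No

Total capacity is 10 and 10 slots are needed, so capacity alone doesn't rule it out.
Shifts {Feb 14, Feb 15, Feb 17} need 4 worker-slots in total, but the operators available for any of those shifts (Ekwueme and Ito) can supply at most 3 among them. So no valid schedule exists.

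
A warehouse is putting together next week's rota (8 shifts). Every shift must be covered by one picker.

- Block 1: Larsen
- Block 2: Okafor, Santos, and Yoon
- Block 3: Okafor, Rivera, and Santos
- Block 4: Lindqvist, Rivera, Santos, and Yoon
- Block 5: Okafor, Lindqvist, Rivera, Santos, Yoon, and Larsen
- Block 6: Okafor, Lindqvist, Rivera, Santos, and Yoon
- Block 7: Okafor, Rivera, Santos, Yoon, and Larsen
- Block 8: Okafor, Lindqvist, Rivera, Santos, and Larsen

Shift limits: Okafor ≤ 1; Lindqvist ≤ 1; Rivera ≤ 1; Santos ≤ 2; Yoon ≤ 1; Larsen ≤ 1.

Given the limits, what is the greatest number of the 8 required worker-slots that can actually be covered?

Total capacity across all pickers is 1+1+1+2+1+1 = 7, and 8 slots are needed, so at most 7 can be filled.
An assignment achieving 7: Block 1→Larsen, Block 2→Okafor, Block 3→Rivera, Block 4→Lindqvist, Block 5→Yoon, Block 6→Santos, Block 7→Santos.
Loads: Okafor 1/1, Lindqvist 1/1, Rivera 1/1, Santos 2/2, Yoon 1/1, Larsen 1/1.

7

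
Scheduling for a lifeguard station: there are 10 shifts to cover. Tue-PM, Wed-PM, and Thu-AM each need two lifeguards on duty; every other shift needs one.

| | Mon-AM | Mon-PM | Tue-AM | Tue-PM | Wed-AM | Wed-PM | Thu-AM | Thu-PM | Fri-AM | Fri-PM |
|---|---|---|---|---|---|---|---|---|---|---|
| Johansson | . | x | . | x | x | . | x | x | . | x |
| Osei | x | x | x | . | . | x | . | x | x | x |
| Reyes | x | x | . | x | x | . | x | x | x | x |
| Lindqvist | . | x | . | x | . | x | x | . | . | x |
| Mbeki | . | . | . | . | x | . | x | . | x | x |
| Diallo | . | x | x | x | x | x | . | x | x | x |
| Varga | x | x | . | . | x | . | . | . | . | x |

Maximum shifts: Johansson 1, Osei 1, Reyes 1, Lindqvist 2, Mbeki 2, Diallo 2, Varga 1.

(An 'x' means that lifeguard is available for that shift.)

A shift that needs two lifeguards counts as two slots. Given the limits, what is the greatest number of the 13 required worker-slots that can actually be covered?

10

Total capacity across all lifeguards is 1+1+1+2+2+2+1 = 10, and 13 slots are needed, so at most 10 can be filled.
An assignment achieving 10: Mon-AM→Reyes, Tue-AM→Osei, Tue-PM→Johansson+Lindqvist, Wed-AM→Varga, Wed-PM→Lindqvist+Diallo, Thu-AM→Mbeki, Thu-PM→Diallo, Fri-AM→Mbeki.
Loads: Johansson 1/1, Osei 1/1, Reyes 1/1, Lindqvist 2/2, Mbeki 2/2, Diallo 2/2, Varga 1/1.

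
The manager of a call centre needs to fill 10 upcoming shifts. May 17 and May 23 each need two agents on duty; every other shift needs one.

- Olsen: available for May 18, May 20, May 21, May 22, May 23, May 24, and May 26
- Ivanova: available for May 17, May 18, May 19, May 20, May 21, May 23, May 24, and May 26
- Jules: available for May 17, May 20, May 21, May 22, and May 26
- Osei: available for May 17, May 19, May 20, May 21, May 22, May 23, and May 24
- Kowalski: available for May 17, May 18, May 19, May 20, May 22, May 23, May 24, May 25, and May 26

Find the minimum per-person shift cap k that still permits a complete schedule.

With 5 agents and 12 worker-slots to fill, someone must work at least ⌈12/5⌉ = 3 shifts, so k ≥ 3.
k = 3 works: May 17→Jules+Osei, May 18→Olsen, May 19→Ivanova, May 20→Jules, May 21→Olsen, May 22→Olsen, May 23→Osei+Kowalski, May 24→Ivanova, May 25→Kowalski, May 26→Ivanova.
Loads: Olsen 3, Ivanova 3, Jules 2, Osei 2, Kowalski 2 — all ≤ 3.

3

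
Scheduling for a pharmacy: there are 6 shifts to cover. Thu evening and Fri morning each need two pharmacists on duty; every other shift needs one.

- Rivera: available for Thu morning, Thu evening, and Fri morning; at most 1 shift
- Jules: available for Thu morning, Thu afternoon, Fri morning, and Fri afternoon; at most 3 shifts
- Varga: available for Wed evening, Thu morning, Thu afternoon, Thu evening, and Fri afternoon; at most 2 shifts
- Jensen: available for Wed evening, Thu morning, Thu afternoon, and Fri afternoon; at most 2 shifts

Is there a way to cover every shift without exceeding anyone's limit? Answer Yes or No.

No

Total capacity is 8 and 8 slots are needed, so capacity alone doesn't rule it out.
Shifts {Thu evening, Fri morning} need 4 worker-slots in total, but the pharmacists available for any of those shifts (Rivera, Jules, and Varga) can supply at most 3 among them. So no valid schedule exists.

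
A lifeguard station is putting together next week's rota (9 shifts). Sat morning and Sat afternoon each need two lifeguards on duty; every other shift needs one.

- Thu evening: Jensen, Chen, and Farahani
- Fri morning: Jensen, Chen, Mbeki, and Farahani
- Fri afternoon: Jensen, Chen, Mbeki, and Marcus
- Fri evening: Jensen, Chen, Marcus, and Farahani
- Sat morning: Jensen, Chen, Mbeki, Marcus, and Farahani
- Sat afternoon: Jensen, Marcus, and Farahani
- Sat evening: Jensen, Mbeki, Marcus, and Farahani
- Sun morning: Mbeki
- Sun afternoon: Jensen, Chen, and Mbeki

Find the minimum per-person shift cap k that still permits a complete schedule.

With 5 lifeguards and 11 worker-slots to fill, someone must work at least ⌈11/5⌉ = 3 shifts, so k ≥ 3.
k = 3 works: Thu evening→Jensen, Fri morning→Chen, Fri afternoon→Chen, Fri evening→Chen, Sat morning→Mbeki+Marcus, Sat afternoon→Jensen+Marcus, Sat evening→Mbeki, Sun morning→Mbeki, Sun afternoon→Jensen.
Loads: Jensen 3, Chen 3, Mbeki 3, Marcus 2, Farahani 0 — all ≤ 3.

3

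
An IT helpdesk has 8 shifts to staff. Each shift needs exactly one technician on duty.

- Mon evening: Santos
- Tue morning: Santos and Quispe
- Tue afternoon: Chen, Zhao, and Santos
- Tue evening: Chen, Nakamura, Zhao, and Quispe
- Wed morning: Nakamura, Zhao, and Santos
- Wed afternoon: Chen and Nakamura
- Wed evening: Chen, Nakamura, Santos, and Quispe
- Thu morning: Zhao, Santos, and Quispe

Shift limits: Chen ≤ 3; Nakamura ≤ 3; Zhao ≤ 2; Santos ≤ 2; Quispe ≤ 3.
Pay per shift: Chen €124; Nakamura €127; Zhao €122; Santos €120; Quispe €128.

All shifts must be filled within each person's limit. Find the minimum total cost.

€983

Mon evening can only be covered by Santos, so that assignment is forced.
Picking the cheapest available technician for each shift independently would cost €966, but that ignores the shift limits.
An optimal schedule: Mon evening→Santos, Tue morning→Santos, Tue afternoon→Zhao, Tue evening→Chen, Wed morning→Nakamura, Wed afternoon→Chen, Wed evening→Chen, Thu morning→Zhao.
Total: 120 + 120 + 122 + 124 + 127 + 124 + 124 + 122 = €983.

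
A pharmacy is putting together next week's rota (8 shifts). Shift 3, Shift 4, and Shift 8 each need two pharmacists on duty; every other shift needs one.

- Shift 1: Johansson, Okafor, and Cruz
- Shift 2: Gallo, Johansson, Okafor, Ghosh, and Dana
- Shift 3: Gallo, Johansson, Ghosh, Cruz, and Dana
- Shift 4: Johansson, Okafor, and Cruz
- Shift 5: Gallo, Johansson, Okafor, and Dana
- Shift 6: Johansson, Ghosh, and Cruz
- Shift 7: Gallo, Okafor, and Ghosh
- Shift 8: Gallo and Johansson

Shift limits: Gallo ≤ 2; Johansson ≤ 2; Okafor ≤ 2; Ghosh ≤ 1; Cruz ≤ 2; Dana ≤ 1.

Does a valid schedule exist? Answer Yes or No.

Total capacity is 2+2+2+1+2+1 = 10 but 11 worker-slots are needed — infeasible.

No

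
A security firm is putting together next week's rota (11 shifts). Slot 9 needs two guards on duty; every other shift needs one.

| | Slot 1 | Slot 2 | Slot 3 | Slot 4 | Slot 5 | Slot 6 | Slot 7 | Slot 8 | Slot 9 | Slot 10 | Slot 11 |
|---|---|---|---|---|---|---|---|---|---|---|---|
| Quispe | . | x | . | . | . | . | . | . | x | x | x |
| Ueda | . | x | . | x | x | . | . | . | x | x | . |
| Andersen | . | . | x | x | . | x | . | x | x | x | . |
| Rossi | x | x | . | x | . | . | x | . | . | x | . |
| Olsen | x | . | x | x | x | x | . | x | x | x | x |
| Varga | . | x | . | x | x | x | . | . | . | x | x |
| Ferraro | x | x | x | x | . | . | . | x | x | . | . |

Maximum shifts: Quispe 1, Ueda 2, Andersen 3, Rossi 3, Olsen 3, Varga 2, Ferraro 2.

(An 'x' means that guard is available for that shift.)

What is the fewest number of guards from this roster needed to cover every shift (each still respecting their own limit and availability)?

5

12 slots to fill and no one can take more than 3, so at least ⌈12/3⌉ = 4 guards are needed.
Any 4 guards together have capacity at most 3+3+3+2 = 11 < 12 slots, so 4 can never suffice.
Quispe, Ueda, Andersen, Rossi, and Olsen alone can cover everything: Slot 1→Rossi, Slot 2→Rossi, Slot 3→Andersen, Slot 4→Olsen, Slot 5→Ueda, Slot 6→Andersen, Slot 7→Rossi, Slot 8→Andersen, Slot 9→Ueda+Olsen, Slot 10→Olsen, Slot 11→Quispe.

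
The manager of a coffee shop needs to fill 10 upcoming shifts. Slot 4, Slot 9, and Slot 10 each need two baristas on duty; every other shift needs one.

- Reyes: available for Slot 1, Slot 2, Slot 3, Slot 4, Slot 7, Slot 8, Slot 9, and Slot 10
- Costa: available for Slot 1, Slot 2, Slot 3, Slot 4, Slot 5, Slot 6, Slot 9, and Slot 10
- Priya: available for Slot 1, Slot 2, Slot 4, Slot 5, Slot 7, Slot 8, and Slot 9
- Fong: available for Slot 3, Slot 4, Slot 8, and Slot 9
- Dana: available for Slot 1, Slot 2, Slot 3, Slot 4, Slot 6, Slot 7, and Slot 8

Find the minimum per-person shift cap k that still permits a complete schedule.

With 5 baristas and 13 worker-slots to fill, someone must work at least ⌈13/5⌉ = 3 shifts, so k ≥ 3.
k = 3 works: Slot 1→Reyes, Slot 2→Priya, Slot 3→Fong, Slot 4→Fong+Dana, Slot 5→Costa, Slot 6→Costa, Slot 7→Reyes, Slot 8→Priya, Slot 9→Priya+Fong, Slot 10→Reyes+Costa.
Loads: Reyes 3, Costa 3, Priya 3, Fong 3, Dana 1 — all ≤ 3.

3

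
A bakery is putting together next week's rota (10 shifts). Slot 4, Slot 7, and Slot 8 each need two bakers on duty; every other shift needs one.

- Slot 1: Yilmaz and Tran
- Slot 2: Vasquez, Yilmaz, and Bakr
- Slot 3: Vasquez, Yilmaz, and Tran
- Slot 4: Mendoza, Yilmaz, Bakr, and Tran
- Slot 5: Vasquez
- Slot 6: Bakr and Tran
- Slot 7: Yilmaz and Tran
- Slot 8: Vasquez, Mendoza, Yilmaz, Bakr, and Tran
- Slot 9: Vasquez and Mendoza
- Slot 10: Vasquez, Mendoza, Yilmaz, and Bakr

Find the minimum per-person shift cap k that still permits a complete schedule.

With 5 bakers and 13 worker-slots to fill, someone must work at least ⌈13/5⌉ = 3 shifts, so k ≥ 3.
k = 3 works: Slot 1→Yilmaz, Slot 2→Vasquez, Slot 3→Yilmaz, Slot 4→Mendoza+Bakr, Slot 5→Vasquez, Slot 6→Bakr, Slot 7→Yilmaz+Tran, Slot 8→Mendoza+Bakr, Slot 9→Vasquez, Slot 10→Mendoza.
Loads: Vasquez 3, Mendoza 3, Yilmaz 3, Bakr 3, Tran 1 — all ≤ 3.

3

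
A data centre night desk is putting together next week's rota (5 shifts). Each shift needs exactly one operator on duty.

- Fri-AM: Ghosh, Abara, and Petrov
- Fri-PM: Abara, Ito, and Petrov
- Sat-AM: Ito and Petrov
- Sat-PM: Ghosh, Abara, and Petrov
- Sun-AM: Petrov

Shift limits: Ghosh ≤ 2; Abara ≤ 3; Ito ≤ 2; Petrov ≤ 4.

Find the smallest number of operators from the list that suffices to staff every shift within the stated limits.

5 slots to fill and no one can take more than 4, so at least ⌈5/4⌉ = 2 operators are needed.
Ghosh and Petrov alone can cover everything: Fri-AM→Ghosh, Fri-PM→Petrov, Sat-AM→Petrov, Sat-PM→Ghosh, Sun-AM→Petrov.

2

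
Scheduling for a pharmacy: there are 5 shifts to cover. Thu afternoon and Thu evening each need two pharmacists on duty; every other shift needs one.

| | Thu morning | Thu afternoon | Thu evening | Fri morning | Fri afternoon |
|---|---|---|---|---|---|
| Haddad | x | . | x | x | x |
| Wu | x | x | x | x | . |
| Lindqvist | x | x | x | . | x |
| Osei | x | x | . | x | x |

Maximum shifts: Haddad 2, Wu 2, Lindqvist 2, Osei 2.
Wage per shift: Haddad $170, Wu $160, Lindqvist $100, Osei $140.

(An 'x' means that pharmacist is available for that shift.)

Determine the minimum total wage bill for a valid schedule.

$970

Picking the cheapest available pharmacist for each shift independently would cost $840, but that ignores the shift limits.
An optimal schedule: Thu morning→Wu, Thu afternoon→Lindqvist+Osei, Thu evening→Lindqvist+Wu, Fri morning→Osei, Fri afternoon→Haddad.
Total: 160 + 100 + 140 + 100 + 160 + 140 + 170 = $970.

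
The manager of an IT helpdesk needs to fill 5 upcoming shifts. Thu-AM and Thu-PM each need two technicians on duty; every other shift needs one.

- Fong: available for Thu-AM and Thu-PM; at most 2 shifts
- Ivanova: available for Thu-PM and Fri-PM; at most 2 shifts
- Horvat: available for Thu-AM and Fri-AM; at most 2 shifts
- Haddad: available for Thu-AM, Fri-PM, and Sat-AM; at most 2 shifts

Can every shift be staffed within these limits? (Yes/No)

Yes

Thu-PM can only be covered by Fong and Ivanova, so that assignment is forced.
Fri-AM can only be covered by Horvat, so that assignment is forced.
Sat-AM can only be covered by Haddad, so that assignment is forced.
One valid schedule: Thu-AM→Fong+Horvat, Thu-PM→Fong+Ivanova, Fri-AM→Horvat, Fri-PM→Ivanova, Sat-AM→Haddad.
Loads: Fong 2/2, Ivanova 2/2, Horvat 2/2, Haddad 1/2 — all within limits.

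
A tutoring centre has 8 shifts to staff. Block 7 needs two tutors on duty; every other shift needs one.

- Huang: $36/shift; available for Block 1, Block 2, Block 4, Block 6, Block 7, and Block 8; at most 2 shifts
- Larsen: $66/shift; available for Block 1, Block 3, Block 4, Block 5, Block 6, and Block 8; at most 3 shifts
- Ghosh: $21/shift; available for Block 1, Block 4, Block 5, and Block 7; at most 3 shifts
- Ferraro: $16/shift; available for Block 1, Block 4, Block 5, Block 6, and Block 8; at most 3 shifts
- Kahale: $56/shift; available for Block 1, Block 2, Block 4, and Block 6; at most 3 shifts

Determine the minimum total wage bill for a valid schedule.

$249

Block 3 can only be covered by Larsen, so that assignment is forced.
Block 7 can only be covered by Huang and Ghosh, so that assignment is forced.
Picking the cheapest available tutor for each shift independently would cost $239, but that ignores the shift limits.
An optimal schedule: Block 1→Ghosh, Block 2→Huang, Block 3→Larsen, Block 4→Ghosh, Block 5→Ferraro, Block 6→Ferraro, Block 7→Ghosh+Huang, Block 8→Ferraro.
Total: 21 + 36 + 66 + 21 + 16 + 16 + 21 + 36 + 16 = $249.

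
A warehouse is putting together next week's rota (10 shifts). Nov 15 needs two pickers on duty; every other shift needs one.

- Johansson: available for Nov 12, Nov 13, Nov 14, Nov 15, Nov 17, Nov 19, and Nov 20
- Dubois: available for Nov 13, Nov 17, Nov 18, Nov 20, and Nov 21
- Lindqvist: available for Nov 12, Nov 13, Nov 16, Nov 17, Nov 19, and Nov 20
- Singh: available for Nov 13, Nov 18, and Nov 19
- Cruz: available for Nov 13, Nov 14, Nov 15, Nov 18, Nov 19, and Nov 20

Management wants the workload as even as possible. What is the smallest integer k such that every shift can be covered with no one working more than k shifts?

With 5 pickers and 11 worker-slots to fill, someone must work at least ⌈11/5⌉ = 3 shifts, so k ≥ 3.
k = 3 works: Nov 12→Johansson, Nov 13→Singh, Nov 14→Johansson, Nov 15→Johansson+Cruz, Nov 16→Lindqvist, Nov 17→Dubois, Nov 18→Dubois, Nov 19→Lindqvist, Nov 20→Lindqvist, Nov 21→Dubois.
Loads: Johansson 3, Dubois 3, Lindqvist 3, Singh 1, Cruz 1 — all ≤ 3.

3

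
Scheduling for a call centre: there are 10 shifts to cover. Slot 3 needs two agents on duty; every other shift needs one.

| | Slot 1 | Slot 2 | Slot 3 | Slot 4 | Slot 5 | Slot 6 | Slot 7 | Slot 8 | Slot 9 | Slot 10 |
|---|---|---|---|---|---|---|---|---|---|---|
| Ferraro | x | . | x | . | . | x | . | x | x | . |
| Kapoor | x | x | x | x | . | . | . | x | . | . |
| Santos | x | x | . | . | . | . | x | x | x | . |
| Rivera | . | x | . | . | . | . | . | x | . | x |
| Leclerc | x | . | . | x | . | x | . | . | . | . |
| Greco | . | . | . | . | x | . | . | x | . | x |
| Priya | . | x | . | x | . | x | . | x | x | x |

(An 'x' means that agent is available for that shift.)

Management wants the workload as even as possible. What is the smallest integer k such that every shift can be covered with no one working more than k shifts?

2

With 7 agents and 11 worker-slots to fill, someone must work at least ⌈11/7⌉ = 2 shifts, so k ≥ 2.
k = 2 works: Slot 1→Leclerc, Slot 2→Rivera, Slot 3→Ferraro+Kapoor, Slot 4→Kapoor, Slot 5→Greco, Slot 6→Ferraro, Slot 7→Santos, Slot 8→Greco, Slot 9→Santos, Slot 10→Rivera.
Loads: Ferraro 2, Kapoor 2, Santos 2, Rivera 2, Leclerc 1, Greco 2, Priya 0 — all ≤ 2.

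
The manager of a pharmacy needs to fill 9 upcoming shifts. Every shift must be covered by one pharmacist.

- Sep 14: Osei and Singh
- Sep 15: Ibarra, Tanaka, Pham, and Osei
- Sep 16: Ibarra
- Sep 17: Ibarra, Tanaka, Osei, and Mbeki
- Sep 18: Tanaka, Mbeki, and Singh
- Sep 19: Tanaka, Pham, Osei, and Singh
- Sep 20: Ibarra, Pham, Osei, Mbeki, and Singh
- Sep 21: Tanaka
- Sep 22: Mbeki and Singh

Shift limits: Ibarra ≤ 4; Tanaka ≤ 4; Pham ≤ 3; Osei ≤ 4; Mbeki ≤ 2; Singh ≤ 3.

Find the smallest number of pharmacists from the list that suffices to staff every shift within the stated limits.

9 slots to fill and no one can take more than 4, so at least ⌈9/4⌉ = 3 pharmacists are needed.
Ibarra, Tanaka, and Singh alone can cover everything: Sep 14→Singh, Sep 15→Ibarra, Sep 16→Ibarra, Sep 17→Ibarra, Sep 18→Tanaka, Sep 19→Tanaka, Sep 20→Ibarra, Sep 21→Tanaka, Sep 22→Singh.

3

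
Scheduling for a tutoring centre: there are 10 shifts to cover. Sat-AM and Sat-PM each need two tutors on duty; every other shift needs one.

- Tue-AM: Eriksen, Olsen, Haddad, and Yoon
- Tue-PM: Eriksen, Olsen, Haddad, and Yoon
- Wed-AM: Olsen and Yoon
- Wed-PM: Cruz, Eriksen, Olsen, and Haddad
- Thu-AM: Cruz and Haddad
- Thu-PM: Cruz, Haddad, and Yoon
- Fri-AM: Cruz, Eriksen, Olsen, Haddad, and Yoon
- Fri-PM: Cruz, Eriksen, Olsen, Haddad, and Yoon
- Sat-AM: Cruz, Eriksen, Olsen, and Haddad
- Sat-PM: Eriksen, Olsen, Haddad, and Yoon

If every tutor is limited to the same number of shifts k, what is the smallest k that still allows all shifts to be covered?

With 5 tutors and 12 worker-slots to fill, someone must work at least ⌈12/5⌉ = 3 shifts, so k ≥ 3.
k = 3 works: Tue-AM→Eriksen, Tue-PM→Eriksen, Wed-AM→Olsen, Wed-PM→Cruz, Thu-AM→Cruz, Thu-PM→Cruz, Fri-AM→Eriksen, Fri-PM→Olsen, Sat-AM→Olsen+Haddad, Sat-PM→Haddad+Yoon.
Loads: Cruz 3, Eriksen 3, Olsen 3, Haddad 2, Yoon 1 — all ≤ 3.

3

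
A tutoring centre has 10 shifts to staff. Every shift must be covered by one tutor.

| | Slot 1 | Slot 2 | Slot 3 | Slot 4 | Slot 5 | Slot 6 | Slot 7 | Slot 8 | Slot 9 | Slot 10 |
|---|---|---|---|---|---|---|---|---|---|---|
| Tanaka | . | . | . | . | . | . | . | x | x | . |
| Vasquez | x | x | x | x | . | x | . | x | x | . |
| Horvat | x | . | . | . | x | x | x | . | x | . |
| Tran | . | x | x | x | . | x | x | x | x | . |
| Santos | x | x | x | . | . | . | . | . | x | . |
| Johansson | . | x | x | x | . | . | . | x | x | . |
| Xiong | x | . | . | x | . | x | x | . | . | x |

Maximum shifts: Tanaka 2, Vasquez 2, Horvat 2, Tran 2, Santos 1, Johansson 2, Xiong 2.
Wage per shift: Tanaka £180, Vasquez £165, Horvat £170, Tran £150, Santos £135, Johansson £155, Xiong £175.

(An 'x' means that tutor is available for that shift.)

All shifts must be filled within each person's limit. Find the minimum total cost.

£1590

Slot 5 can only be covered by Horvat, so that assignment is forced.
Slot 10 can only be covered by Xiong, so that assignment is forced.
Picking the cheapest available tutor for each shift independently would cost £1485, but that ignores the shift limits.
An optimal schedule: Slot 1→Santos, Slot 2→Tran, Slot 3→Johansson, Slot 4→Johansson, Slot 5→Horvat, Slot 6→Vasquez, Slot 7→Tran, Slot 8→Vasquez, Slot 9→Horvat, Slot 10→Xiong.
Total: 135 + 150 + 155 + 155 + 170 + 165 + 150 + 165 + 170 + 175 = £1590.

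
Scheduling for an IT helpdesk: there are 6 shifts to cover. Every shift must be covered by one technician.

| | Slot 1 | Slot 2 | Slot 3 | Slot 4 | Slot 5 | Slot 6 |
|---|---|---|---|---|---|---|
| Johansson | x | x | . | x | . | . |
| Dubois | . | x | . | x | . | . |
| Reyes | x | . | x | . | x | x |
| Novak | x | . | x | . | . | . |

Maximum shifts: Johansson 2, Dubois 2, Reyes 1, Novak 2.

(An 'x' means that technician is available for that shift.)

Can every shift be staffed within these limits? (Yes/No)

No

Total capacity is 7 and 6 slots are needed, so capacity alone doesn't rule it out.
Shifts {Slot 5, Slot 6} need 2 worker-slots in total, but the technicians available for any of those shifts (Reyes) can supply at most 1 among them. So no valid schedule exists.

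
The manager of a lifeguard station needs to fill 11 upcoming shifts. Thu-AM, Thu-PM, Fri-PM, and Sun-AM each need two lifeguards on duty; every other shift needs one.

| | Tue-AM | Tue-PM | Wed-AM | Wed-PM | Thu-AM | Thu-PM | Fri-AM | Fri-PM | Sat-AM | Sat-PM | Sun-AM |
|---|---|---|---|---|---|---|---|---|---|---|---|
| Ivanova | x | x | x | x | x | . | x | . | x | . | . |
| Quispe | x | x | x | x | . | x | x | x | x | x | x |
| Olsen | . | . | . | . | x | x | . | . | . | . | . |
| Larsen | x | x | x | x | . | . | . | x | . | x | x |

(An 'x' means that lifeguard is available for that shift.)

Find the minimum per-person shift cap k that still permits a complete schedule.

With 4 lifeguards and 15 worker-slots to fill, someone must work at least ⌈15/4⌉ = 4 shifts, so k ≥ 4.
k = 4 is infeasible (exhaustive check).
k = 5 works: Tue-AM→Ivanova, Tue-PM→Ivanova, Wed-AM→Quispe, Wed-PM→Larsen, Thu-AM→Ivanova+Olsen, Thu-PM→Quispe+Olsen, Fri-AM→Ivanova, Fri-PM→Quispe+Larsen, Sat-AM→Ivanova, Sat-PM→Quispe, Sun-AM→Quispe+Larsen.
Loads: Ivanova 5, Quispe 5, Olsen 2, Larsen 3 — all ≤ 5.

5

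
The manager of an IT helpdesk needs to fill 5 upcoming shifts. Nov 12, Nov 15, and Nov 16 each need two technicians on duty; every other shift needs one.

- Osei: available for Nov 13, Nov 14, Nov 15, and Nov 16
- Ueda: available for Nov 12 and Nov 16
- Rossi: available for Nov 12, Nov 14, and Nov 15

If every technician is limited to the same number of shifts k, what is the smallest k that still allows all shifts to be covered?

With 3 technicians and 8 worker-slots to fill, someone must work at least ⌈8/3⌉ = 3 shifts, so k ≥ 3.
k = 3 works: Nov 12→Ueda+Rossi, Nov 13→Osei, Nov 14→Rossi, Nov 15→Osei+Rossi, Nov 16→Osei+Ueda.
Loads: Osei 3, Ueda 2, Rossi 3 — all ≤ 3.

3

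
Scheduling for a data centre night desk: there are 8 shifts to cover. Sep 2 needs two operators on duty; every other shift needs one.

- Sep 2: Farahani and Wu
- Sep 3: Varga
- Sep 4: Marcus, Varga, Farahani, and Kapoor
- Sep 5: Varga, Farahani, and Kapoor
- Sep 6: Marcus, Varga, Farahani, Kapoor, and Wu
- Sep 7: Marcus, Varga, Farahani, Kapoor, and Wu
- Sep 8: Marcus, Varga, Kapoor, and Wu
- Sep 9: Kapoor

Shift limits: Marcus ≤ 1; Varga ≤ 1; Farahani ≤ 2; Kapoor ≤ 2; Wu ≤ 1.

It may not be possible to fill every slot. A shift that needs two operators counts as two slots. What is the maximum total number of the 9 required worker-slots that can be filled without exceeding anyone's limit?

Total capacity across all operators is 1+1+2+2+1 = 7, and 9 slots are needed, so at most 7 can be filled.
An assignment achieving 7: Sep 2→Farahani+Wu, Sep 3→Varga, Sep 4→Marcus, Sep 5→Farahani, Sep 8→Kapoor, Sep 9→Kapoor.
Loads: Marcus 1/1, Varga 1/1, Farahani 2/2, Kapoor 2/2, Wu 1/1.

7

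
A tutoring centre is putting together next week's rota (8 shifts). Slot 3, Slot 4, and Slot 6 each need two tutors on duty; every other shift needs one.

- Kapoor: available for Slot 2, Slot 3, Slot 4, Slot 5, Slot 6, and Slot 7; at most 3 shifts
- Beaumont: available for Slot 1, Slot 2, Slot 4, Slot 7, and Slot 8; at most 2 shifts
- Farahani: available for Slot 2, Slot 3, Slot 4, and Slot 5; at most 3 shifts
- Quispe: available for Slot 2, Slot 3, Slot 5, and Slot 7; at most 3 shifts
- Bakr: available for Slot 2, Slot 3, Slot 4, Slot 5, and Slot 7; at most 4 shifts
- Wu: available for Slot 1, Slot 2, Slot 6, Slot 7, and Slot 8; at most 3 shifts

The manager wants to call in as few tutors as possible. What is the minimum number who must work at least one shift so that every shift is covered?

4

11 slots to fill and no one can take more than 4, so at least ⌈11/4⌉ = 3 tutors are needed.
Any 3 tutors together have capacity at most 4+3+3 = 10 < 11 slots, so 3 can never suffice.
Kapoor, Beaumont, Farahani, and Wu alone can cover everything: Slot 1→Beaumont, Slot 2→Farahani, Slot 3→Kapoor+Farahani, Slot 4→Beaumont+Farahani, Slot 5→Kapoor, Slot 6→Kapoor+Wu, Slot 7→Wu, Slot 8→Wu.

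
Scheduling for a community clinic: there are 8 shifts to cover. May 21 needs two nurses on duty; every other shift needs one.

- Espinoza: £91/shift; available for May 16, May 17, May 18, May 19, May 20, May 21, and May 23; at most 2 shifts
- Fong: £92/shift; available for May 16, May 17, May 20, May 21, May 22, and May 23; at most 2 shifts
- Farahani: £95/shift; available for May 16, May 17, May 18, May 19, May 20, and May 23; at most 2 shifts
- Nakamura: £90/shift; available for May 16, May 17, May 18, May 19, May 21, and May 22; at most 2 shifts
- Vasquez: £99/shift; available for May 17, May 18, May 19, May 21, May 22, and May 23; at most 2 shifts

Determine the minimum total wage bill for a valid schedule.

£835

Picking the cheapest available nurse for each shift independently would cost £813, but that ignores the shift limits.
An optimal schedule: May 16→Espinoza, May 17→Nakamura, May 18→Farahani, May 19→Farahani, May 20→Espinoza, May 21→Nakamura+Vasquez, May 22→Fong, May 23→Fong.
Total: 91 + 90 + 95 + 95 + 91 + 90 + 99 + 92 + 92 = £835.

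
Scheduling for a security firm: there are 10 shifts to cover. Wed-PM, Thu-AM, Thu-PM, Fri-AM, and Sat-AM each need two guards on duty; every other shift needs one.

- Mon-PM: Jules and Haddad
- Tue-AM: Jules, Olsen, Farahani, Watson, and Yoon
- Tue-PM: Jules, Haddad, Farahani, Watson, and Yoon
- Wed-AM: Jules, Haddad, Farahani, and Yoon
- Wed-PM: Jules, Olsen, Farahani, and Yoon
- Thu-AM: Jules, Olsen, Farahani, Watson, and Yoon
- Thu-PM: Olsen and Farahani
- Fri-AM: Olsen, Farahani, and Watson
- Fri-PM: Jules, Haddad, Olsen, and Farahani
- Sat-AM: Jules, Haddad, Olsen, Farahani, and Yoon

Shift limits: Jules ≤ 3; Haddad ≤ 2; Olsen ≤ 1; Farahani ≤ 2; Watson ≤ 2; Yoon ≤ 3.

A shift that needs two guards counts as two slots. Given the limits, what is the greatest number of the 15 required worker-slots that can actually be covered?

13

Total capacity across all guards is 3+2+1+2+2+3 = 13, and 15 slots are needed, so at most 13 can be filled.
An assignment achieving 13: Mon-PM→Jules, Tue-AM→Watson, Tue-PM→Haddad, Wed-AM→Jules, Wed-PM→Jules+Yoon, Thu-AM→Yoon, Thu-PM→Olsen+Farahani, Fri-AM→Farahani+Watson, Fri-PM→Haddad, Sat-AM→Yoon.
Loads: Jules 3/3, Haddad 2/2, Olsen 1/1, Farahani 2/2, Watson 2/2, Yoon 3/3.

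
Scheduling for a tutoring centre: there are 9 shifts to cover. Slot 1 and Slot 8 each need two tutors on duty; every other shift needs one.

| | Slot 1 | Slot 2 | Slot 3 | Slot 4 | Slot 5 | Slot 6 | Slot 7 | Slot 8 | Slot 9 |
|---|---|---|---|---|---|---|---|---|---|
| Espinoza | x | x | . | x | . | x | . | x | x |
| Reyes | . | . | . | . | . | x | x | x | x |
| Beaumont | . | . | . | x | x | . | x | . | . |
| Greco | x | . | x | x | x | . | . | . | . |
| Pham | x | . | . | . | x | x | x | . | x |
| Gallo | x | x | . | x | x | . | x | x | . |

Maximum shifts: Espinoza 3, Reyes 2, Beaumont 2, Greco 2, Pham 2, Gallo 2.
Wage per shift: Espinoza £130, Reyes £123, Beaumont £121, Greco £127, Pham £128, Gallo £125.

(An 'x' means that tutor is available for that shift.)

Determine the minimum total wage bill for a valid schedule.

Slot 3 can only be covered by Greco, so that assignment is forced.
Picking the cheapest available tutor for each shift independently would cost £1361, but that ignores the shift limits.
An optimal schedule: Slot 1→Greco+Espinoza, Slot 2→Gallo, Slot 3→Greco, Slot 4→Beaumont, Slot 5→Beaumont, Slot 6→Reyes, Slot 7→Pham, Slot 8→Reyes+Gallo, Slot 9→Pham.
Total: 127 + 130 + 125 + 127 + 121 + 121 + 123 + 128 + 123 + 125 + 128 = £1378.

£1378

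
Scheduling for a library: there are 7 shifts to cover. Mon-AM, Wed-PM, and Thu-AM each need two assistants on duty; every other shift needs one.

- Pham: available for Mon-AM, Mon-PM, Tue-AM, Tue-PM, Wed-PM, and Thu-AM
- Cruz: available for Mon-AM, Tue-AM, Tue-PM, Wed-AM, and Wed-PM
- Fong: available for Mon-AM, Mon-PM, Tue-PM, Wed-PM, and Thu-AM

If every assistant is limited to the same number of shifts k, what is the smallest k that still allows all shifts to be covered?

4

With 3 assistants and 10 worker-slots to fill, someone must work at least ⌈10/3⌉ = 4 shifts, so k ≥ 4.
k = 4 works: Mon-AM→Pham+Cruz, Mon-PM→Pham, Tue-AM→Pham, Tue-PM→Cruz, Wed-AM→Cruz, Wed-PM→Cruz+Fong, Thu-AM→Pham+Fong.
Loads: Pham 4, Cruz 4, Fong 2 — all ≤ 4.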